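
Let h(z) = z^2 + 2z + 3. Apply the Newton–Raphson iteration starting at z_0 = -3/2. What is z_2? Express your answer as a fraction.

-39/56

h'(z) = 2z + 2.
h(-3/2) = 9/4, h'(-3/2) = -1, so z_1 = (-3/2) - (9/4)/(-1) = 3/4.
h(3/4) = 81/16, h'(3/4) = 7/2, so z_2 = (3/4) - (81/16)/(7/2) = -39/56.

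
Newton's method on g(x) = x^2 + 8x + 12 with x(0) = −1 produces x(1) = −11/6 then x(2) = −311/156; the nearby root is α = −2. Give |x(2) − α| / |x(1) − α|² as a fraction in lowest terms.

x(1) − α = −11/6 − (−2) = −11/6 + 2 = 1/6, so |x(1) − α| = 1/6.
x(2) − α = −311/156 − (−2) = −311/156 + 2 = 1/156, so |x(2) − α| = 1/156.
|x(1) − α|² = 1/36.
Ratio = (1/156) / (1/36) = 3/13.

3/13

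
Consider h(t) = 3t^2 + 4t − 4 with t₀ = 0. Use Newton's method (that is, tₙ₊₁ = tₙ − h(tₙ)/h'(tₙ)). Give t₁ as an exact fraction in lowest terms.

h'(t) = 6t + 4.
h(0) = −4, h'(0) = 4, so t₁ = 0 − (−4)/4 = 1.

1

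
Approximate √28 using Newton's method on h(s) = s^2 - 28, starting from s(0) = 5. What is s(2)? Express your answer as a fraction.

h'(s) = 2s.
h(5) = -3, h'(5) = 10, so s(1) = 5 - (-3)/10 = 53/10.
h(53/10) = 9/100, h'(53/10) = 53/5, so s(2) = (53/10) - (9/100)/(53/5) = 5609/1060.

5609/1060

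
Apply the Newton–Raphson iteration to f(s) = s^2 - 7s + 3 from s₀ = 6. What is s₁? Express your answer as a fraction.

33/5

f'(s) = 2s - 7.
f(6) = -3, f'(6) = 5, so s₁ = 6 - (-3)/5 = 33/5.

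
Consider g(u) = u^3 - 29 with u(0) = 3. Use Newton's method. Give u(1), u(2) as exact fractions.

u(1) = 83/27, u(2) = 1714381/558009

g'(u) = 3u^2.
g(3) = -2, g'(3) = 27, so u(1) = 3 - (-2)/27 = 83/27.
g(83/27) = 980/19683, g'(83/27) = 6889/243, so u(2) = (83/27) - (980/19683)/(6889/243) = 1714381/558009.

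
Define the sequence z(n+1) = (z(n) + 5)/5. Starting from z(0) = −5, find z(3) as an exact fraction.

6/5

z(1) = ((−5) + 5)/5 = 0.
z(2) = (0 + 5)/5 = 1.
z(3) = (1 + 5)/5 = 6/5.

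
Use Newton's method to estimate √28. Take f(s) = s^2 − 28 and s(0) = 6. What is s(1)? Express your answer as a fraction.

16/3

f'(s) = 2s.
f(6) = 8, f'(6) = 12, so s(1) = 6 − 8/12 = 16/3.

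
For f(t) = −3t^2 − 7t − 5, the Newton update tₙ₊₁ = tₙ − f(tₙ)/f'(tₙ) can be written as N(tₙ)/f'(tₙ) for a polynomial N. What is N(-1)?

2

f'(t) = −6t − 7.
N(t) = t·f'(t) − f(t) = t·(−6t − 7) − (−3t^2 − 7t − 5) = −3t^2 + 5.
N(-1) = 2.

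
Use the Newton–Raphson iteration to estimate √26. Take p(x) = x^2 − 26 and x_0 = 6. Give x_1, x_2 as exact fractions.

p'(x) = 2x.
p(6) = 10, p'(6) = 12, so x_1 = 6 − 10/12 = 31/6.
p(31/6) = 25/36, p'(31/6) = 31/3, so x_2 = (31/6) − (25/36)/(31/3) = 1897/372.

x_1 = 31/6, x_2 = 1897/372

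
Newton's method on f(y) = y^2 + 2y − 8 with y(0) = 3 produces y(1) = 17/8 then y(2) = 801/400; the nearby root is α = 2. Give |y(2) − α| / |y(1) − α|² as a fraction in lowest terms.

y(1) − α = 17/8 − 2 = 1/8, so |y(1) − α| = 1/8.
y(2) − α = 801/400 − 2 = 1/400, so |y(2) − α| = 1/400.
|y(1) − α|² = 1/64.
Ratio = (1/400) / (1/64) = 4/25.

4/25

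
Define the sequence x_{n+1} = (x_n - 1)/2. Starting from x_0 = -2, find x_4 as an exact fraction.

x_1 = ((-2) - 1)/2 = -3/2.
x_2 = ((-3/2) - 1)/2 = -5/4.
x_3 = ((-5/4) - 1)/2 = -9/8.
x_4 = ((-9/8) - 1)/2 = -17/16.

-17/16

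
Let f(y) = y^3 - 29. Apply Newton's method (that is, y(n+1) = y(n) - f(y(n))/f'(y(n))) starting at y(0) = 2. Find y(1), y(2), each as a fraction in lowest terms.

y(1) = 15/4, y(2) = 4303/1350

f'(y) = 3y^2.
f(2) = -21, f'(2) = 12, so y(1) = 2 - (-21)/12 = 15/4.
f(15/4) = 1519/64, f'(15/4) = 675/16, so y(2) = (15/4) - (1519/64)/(675/16) = 4303/1350.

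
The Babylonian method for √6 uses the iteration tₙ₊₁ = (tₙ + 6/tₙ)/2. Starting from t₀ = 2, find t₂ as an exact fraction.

t₁ = (2 + 6/2)/2 = 5/2.
t₂ = (5/2 + 6/(5/2))/2 = 49/20.

49/20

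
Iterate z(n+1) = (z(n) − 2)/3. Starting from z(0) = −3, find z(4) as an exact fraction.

−83/81

z(1) = ((−3) − 2)/3 = −5/3.
z(2) = ((−5/3) − 2)/3 = −11/9.
z(3) = ((−11/9) − 2)/3 = −29/27.
z(4) = ((−29/27) − 2)/3 = −83/81.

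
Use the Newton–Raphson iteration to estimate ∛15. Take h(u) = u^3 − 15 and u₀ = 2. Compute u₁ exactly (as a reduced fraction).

31/12

h'(u) = 3u^2.
h(2) = −7, h'(2) = 12, so u₁ = 2 − (−7)/12 = 31/12.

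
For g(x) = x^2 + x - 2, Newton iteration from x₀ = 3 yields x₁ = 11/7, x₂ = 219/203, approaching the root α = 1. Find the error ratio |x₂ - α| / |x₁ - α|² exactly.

x₁ - α = 11/7 - 1 = 4/7, so |x₁ - α| = 4/7.
x₂ - α = 219/203 - 1 = 16/203, so |x₂ - α| = 16/203.
|x₁ - α|² = 16/49.
Ratio = (16/203) / (16/49) = 7/29.

7/29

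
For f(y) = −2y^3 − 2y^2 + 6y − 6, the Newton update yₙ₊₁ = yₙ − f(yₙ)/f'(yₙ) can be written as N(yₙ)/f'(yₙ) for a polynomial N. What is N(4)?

−282

f'(y) = −6y^2 − 4y + 6.
N(y) = y·f'(y) − f(y) = y·(−6y^2 − 4y + 6) − (−2y^3 − 2y^2 + 6y − 6) = −4y^3 − 2y^2 + 6.
N(4) = −282.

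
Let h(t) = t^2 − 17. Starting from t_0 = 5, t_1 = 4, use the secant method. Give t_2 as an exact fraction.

h(5) = 8, h(4) = −1. t_2 = 4 − (−1)·(4 − 5)/((−1) − 8) = 37/9.

37/9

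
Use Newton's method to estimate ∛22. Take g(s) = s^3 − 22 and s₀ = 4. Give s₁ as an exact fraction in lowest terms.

g'(s) = 3s^2.
g(4) = 42, g'(4) = 48, so s₁ = 4 − 42/48 = 25/8.

25/8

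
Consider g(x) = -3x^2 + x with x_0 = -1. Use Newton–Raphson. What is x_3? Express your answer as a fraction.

-2187/58975

g'(x) = -6x + 1.
g(-1) = -4, g'(-1) = 7, so x_1 = (-1) - (-4)/7 = -3/7.
g(-3/7) = -48/49, g'(-3/7) = 25/7, so x_2 = (-3/7) - (-48/49)/(25/7) = -27/175.
g(-27/175) = -6912/30625, g'(-27/175) = 337/175, so x_3 = (-27/175) - (-6912/30625)/(337/175) = -2187/58975.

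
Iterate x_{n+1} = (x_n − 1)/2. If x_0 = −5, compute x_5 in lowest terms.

−9/8

x_1 = ((−5) − 1)/2 = −3.
x_2 = ((−3) − 1)/2 = −2.
x_3 = ((−2) − 1)/2 = −3/2.
x_4 = ((−3/2) − 1)/2 = −5/4.
x_5 = ((−5/4) − 1)/2 = −9/8.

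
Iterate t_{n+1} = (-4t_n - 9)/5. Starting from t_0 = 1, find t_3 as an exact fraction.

-253/125

t_1 = (-4·1 - 9)/5 = -13/5.
t_2 = (-4·(-13/5) - 9)/5 = 7/25.
t_3 = (-4·(7/25) - 9)/5 = -253/125.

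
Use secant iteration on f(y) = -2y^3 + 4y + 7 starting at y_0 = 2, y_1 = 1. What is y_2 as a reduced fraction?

19/10

f(2) = -1, f(1) = 9. y_2 = 1 - 9·(1 - 2)/(9 - (-1)) = 19/10.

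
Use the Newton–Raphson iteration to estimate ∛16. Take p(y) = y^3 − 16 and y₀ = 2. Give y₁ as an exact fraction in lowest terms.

p'(y) = 3y^2.
p(2) = −8, p'(2) = 12, so y₁ = 2 − (−8)/12 = 8/3.

8/3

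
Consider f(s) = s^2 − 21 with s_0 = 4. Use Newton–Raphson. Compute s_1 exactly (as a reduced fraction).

37/8

f'(s) = 2s.
f(4) = −5, f'(4) = 8, so s_1 = 4 − (−5)/8 = 37/8.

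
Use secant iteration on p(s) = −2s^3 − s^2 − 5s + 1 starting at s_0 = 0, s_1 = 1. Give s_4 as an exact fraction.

2392277/12553365

p(0) = 1, p(1) = −7. s_2 = 1 − (−7)·(1 − 0)/((−7) − 1) = 1/8.
p(1) = −7, p(1/8) = 91/256. s_3 = (1/8) − (91/256)·((1/8) − 1)/((91/256) − (−7)) = 45/269.
p(1/8) = 91/256, p(45/269) = 2456909/19465109. s_4 = (45/269) − (2456909/19465109)·((45/269) − (1/8))/((2456909/19465109) − (91/256)) = 2392277/12553365.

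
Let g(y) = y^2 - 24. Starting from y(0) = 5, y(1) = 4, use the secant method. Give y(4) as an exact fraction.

4316/881

g(5) = 1, g(4) = -8. y(2) = 4 - (-8)·(4 - 5)/((-8) - 1) = 44/9.
g(4) = -8, g(44/9) = -8/81. y(3) = (44/9) - (-8/81)·((44/9) - 4)/((-8/81) - (-8)) = 49/10.
g(44/9) = -8/81, g(49/10) = 1/100. y(4) = (49/10) - (1/100)·((49/10) - (44/9))/((1/100) - (-8/81)) = 4316/881.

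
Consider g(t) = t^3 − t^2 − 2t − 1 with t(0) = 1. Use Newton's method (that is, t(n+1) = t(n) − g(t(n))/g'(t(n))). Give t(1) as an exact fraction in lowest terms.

g'(t) = 3t^2 − 2t − 2.
g(1) = −3, g'(1) = −1, so t(1) = 1 − (−3)/(−1) = −2.

−2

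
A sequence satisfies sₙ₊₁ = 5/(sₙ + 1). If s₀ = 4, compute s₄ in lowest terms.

35/17

s₁ = 5/(4 + 1) = 1.
s₂ = 5/(1 + 1) = 5/2.
s₃ = 5/(5/2 + 1) = 10/7.
s₄ = 5/(10/7 + 1) = 35/17.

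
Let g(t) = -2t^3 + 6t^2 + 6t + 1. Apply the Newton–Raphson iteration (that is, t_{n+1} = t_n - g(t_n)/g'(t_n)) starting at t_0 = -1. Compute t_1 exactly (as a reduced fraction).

g'(t) = -6t^2 + 12t + 6.
g(-1) = 3, g'(-1) = -12, so t_1 = (-1) - 3/(-12) = -3/4.

-3/4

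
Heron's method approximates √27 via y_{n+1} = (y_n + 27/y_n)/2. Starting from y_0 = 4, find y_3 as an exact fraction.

25575217/4921952

y_1 = (4 + 27/4)/2 = 43/8.
y_2 = (43/8 + 27/(43/8))/2 = 3577/688.
y_3 = (3577/688 + 27/(3577/688))/2 = 25575217/4921952.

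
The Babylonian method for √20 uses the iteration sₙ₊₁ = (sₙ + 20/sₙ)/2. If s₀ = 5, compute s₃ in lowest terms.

s₁ = (5 + 20/5)/2 = 9/2.
s₂ = (9/2 + 20/(9/2))/2 = 161/36.
s₃ = (161/36 + 20/(161/36))/2 = 51841/11592.

51841/11592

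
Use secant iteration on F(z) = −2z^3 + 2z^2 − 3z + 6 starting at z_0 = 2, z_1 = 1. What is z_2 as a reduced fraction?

14/11

F(2) = −8, F(1) = 3. z_2 = 1 − 3·(1 − 2)/(3 − (−8)) = 14/11.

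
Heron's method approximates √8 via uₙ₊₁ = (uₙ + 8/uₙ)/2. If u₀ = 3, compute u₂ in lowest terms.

577/204

u₁ = (3 + 8/3)/2 = 17/6.
u₂ = (17/6 + 8/(17/6))/2 = 577/204.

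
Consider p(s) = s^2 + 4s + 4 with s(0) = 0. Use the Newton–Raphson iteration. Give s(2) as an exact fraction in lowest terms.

p'(s) = 2s + 4.
p(0) = 4, p'(0) = 4, so s(1) = 0 - 4/4 = -1.
p(-1) = 1, p'(-1) = 2, so s(2) = (-1) - 1/2 = -3/2.

-3/2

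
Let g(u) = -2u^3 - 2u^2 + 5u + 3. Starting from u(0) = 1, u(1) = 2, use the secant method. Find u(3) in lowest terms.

5539/4007

g(1) = 4, g(2) = -11. u(2) = 2 - (-11)·(2 - 1)/((-11) - 4) = 19/15.
g(2) = -11, g(19/15) = 6952/3375. u(3) = (19/15) - (6952/3375)·((19/15) - 2)/((6952/3375) - (-11)) = 5539/4007.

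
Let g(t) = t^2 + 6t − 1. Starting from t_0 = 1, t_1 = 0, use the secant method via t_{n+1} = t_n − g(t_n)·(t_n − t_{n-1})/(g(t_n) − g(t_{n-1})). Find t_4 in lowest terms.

154/949

g(1) = 6, g(0) = −1. t_2 = 0 − (−1)·(0 − 1)/((−1) − 6) = 1/7.
g(0) = −1, g(1/7) = −6/49. t_3 = (1/7) − (−6/49)·((1/7) − 0)/((−6/49) − (−1)) = 7/43.
g(1/7) = −6/49, g(7/43) = 6/1849. t_4 = (7/43) − (6/1849)·((7/43) − (1/7))/((6/1849) − (−6/49)) = 154/949.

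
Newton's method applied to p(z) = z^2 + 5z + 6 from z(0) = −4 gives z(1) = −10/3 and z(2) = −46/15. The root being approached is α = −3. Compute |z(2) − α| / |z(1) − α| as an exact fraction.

1/5

z(1) − α = −10/3 − (−3) = −10/3 + 3 = −1/3, so |z(1) − α| = 1/3.
z(2) − α = −46/15 − (−3) = −46/15 + 3 = −1/15, so |z(2) − α| = 1/15.
Ratio = (1/15) / (1/3) = 1/5.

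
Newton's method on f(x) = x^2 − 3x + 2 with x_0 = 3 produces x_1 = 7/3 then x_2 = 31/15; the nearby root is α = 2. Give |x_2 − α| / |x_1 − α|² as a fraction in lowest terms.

x_1 − α = 7/3 − 2 = 1/3, so |x_1 − α| = 1/3.
x_2 − α = 31/15 − 2 = 1/15, so |x_2 − α| = 1/15.
|x_1 − α|² = 1/9.
Ratio = (1/15) / (1/9) = 3/5.

3/5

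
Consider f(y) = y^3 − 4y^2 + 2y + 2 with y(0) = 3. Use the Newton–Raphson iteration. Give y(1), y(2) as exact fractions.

y(1) = 16/5, y(2) = 1411/445

f'(y) = 3y^2 − 8y + 2.
f(3) = −1, f'(3) = 5, so y(1) = 3 − (−1)/5 = 16/5.
f(16/5) = 26/125, f'(16/5) = 178/25, so y(2) = (16/5) − (26/125)/(178/25) = 1411/445.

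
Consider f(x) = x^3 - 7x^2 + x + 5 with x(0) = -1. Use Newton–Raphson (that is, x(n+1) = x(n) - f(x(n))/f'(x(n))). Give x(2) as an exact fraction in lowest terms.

-3709/4995

f'(x) = 3x^2 - 14x + 1.
f(-1) = -4, f'(-1) = 18, so x(1) = (-1) - (-4)/18 = -7/9.
f(-7/9) = -352/729, f'(-7/9) = 370/27, so x(2) = (-7/9) - (-352/729)/(370/27) = -3709/4995.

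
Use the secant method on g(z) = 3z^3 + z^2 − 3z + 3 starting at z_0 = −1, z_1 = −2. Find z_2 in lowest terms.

g(−1) = 4, g(−2) = −11. z_2 = (−2) − (−11)·((−2) − (−1))/((−11) − 4) = −19/15.

−19/15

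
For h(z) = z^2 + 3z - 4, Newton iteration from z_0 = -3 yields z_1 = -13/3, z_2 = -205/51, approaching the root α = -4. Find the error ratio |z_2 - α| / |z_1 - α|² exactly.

z_1 - α = -13/3 - (-4) = -13/3 + 4 = -1/3, so |z_1 - α| = 1/3.
z_2 - α = -205/51 - (-4) = -205/51 + 4 = -1/51, so |z_2 - α| = 1/51.
|z_1 - α|² = 1/9.
Ratio = (1/51) / (1/9) = 3/17.

3/17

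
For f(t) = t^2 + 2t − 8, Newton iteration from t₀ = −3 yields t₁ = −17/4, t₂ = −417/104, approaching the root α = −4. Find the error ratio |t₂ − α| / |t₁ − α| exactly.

1/26

t₁ − α = −17/4 − (−4) = −17/4 + 4 = −1/4, so |t₁ − α| = 1/4.
t₂ − α = −417/104 − (−4) = −417/104 + 4 = −1/104, so |t₂ − α| = 1/104.
Ratio = (1/104) / (1/4) = 1/26.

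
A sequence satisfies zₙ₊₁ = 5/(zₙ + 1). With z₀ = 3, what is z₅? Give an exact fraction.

z₁ = 5/(3 + 1) = 5/4.
z₂ = 5/(5/4 + 1) = 20/9.
z₃ = 5/(20/9 + 1) = 45/29.
z₄ = 5/(45/29 + 1) = 145/74.
z₅ = 5/(145/74 + 1) = 370/219.

370/219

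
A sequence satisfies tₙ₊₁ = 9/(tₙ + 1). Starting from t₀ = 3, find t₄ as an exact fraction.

441/166

t₁ = 9/(3 + 1) = 9/4.
t₂ = 9/(9/4 + 1) = 36/13.
t₃ = 9/(36/13 + 1) = 117/49.
t₄ = 9/(117/49 + 1) = 441/166.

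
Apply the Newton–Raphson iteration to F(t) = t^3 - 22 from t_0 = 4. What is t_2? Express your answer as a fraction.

21257/7500

F'(t) = 3t^2.
F(4) = 42, F'(4) = 48, so t_1 = 4 - 42/48 = 25/8.
F(25/8) = 4361/512, F'(25/8) = 1875/64, so t_2 = (25/8) - (4361/512)/(1875/64) = 21257/7500.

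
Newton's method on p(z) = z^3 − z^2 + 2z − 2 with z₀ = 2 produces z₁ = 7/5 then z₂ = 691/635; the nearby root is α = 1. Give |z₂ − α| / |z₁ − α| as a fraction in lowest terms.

28/127

z₁ − α = 7/5 − 1 = 2/5, so |z₁ − α| = 2/5.
z₂ − α = 691/635 − 1 = 56/635, so |z₂ − α| = 56/635.
Ratio = (56/635) / (2/5) = 28/127.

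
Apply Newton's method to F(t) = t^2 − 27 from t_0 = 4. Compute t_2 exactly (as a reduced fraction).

F'(t) = 2t.
F(4) = −11, F'(4) = 8, so t_1 = 4 − (−11)/8 = 43/8.
F(43/8) = 121/64, F'(43/8) = 43/4, so t_2 = (43/8) − (121/64)/(43/4) = 3577/688.

3577/688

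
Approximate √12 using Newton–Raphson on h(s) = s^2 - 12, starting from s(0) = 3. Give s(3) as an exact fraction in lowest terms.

h'(s) = 2s.
h(3) = -3, h'(3) = 6, so s(1) = 3 - (-3)/6 = 7/2.
h(7/2) = 1/4, h'(7/2) = 7, so s(2) = (7/2) - (1/4)/7 = 97/28.
h(97/28) = 1/784, h'(97/28) = 97/14, so s(3) = (97/28) - (1/784)/(97/14) = 18817/5432.

18817/5432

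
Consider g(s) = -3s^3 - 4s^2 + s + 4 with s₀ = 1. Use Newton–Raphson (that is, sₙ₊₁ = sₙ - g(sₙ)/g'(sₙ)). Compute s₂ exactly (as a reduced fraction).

2837/3300

g'(s) = -9s^2 - 8s + 1.
g(1) = -2, g'(1) = -16, so s₁ = 1 - (-2)/(-16) = 7/8.
g(7/8) = -101/512, g'(7/8) = -825/64, so s₂ = (7/8) - (-101/512)/(-825/64) = 2837/3300.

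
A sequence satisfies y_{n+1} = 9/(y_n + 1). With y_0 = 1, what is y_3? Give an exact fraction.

y_1 = 9/(1 + 1) = 9/2.
y_2 = 9/(9/2 + 1) = 18/11.
y_3 = 9/(18/11 + 1) = 99/29.

99/29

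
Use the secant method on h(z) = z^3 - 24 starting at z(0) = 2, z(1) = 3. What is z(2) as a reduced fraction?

h(2) = -16, h(3) = 3. z(2) = 3 - 3·(3 - 2)/(3 - (-16)) = 54/19.

54/19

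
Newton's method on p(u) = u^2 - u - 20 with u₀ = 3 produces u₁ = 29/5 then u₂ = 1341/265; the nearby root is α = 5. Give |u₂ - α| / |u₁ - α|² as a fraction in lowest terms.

5/53

u₁ - α = 29/5 - 5 = 4/5, so |u₁ - α| = 4/5.
u₂ - α = 1341/265 - 5 = 16/265, so |u₂ - α| = 16/265.
|u₁ - α|² = 16/25.
Ratio = (16/265) / (16/25) = 5/53.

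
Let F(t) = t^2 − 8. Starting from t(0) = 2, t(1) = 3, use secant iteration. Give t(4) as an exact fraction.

577/204

F(2) = −4, F(3) = 1. t(2) = 3 − 1·(3 − 2)/(1 − (−4)) = 14/5.
F(3) = 1, F(14/5) = −4/25. t(3) = (14/5) − (−4/25)·((14/5) − 3)/((−4/25) − 1) = 82/29.
F(14/5) = −4/25, F(82/29) = −4/841. t(4) = (82/29) − (−4/841)·((82/29) − (14/5))/((−4/841) − (−4/25)) = 577/204.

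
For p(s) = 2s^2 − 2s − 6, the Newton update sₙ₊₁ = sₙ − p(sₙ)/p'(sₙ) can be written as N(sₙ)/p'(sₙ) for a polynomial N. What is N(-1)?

8

p'(s) = 4s − 2.
N(s) = s·p'(s) − p(s) = s·(4s − 2) − (2s^2 − 2s − 6) = 2s^2 + 6.
N(-1) = 8.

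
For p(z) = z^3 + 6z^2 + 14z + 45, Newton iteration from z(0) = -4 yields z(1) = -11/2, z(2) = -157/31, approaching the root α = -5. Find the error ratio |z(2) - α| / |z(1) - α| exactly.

4/31

z(1) - α = -11/2 - (-5) = -11/2 + 5 = -1/2, so |z(1) - α| = 1/2.
z(2) - α = -157/31 - (-5) = -157/31 + 5 = -2/31, so |z(2) - α| = 2/31.
Ratio = (2/31) / (1/2) = 4/31.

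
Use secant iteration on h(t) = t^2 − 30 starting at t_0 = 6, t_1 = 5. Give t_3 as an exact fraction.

126/23

h(6) = 6, h(5) = −5. t_2 = 5 − (−5)·(5 − 6)/((−5) − 6) = 60/11.
h(5) = −5, h(60/11) = −30/121. t_3 = (60/11) − (−30/121)·((60/11) − 5)/((−30/121) − (−5)) = 126/23.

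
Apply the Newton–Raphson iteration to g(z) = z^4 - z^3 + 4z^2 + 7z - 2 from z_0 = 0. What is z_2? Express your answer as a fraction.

g'(z) = 4z^3 - 3z^2 + 8z + 7.
g(0) = -2, g'(0) = 7, so z_1 = 0 - (-2)/7 = 2/7.
g(2/7) = 744/2401, g'(2/7) = 3133/343, so z_2 = (2/7) - (744/2401)/(3133/343) = 5522/21931.

5522/21931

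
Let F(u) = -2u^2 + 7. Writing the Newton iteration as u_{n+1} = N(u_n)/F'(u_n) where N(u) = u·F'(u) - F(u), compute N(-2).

F'(u) = -4u.
N(u) = u·F'(u) - F(u) = u·(-4u) - (-2u^2 + 7) = -2u^2 - 7.
N(-2) = -15.

-15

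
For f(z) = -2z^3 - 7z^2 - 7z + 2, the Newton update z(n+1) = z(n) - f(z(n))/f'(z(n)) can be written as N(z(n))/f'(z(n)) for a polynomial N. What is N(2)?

-62

f'(z) = -6z^2 - 14z - 7.
N(z) = z·f'(z) - f(z) = z·(-6z^2 - 14z - 7) - (-2z^3 - 7z^2 - 7z + 2) = -4z^3 - 7z^2 - 2.
N(2) = -62.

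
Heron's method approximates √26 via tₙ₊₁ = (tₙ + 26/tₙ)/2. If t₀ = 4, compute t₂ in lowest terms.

857/168

t₁ = (4 + 26/4)/2 = 21/4.
t₂ = (21/4 + 26/(21/4))/2 = 857/168.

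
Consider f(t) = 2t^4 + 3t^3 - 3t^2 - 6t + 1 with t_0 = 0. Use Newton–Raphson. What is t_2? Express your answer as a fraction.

f'(t) = 8t^3 + 9t^2 - 6t - 6.
f(0) = 1, f'(0) = -6, so t_1 = 0 - 1/(-6) = 1/6.
f(1/6) = -11/162, f'(1/6) = -725/108, so t_2 = (1/6) - (-11/162)/(-725/108) = 227/1450.

227/1450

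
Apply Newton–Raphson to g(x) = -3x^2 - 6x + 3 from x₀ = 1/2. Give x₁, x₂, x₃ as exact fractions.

x₁ = 5/12, x₂ = 169/408, x₃ = 195025/470832

g'(x) = -6x - 6.
g(1/2) = -3/4, g'(1/2) = -9, so x₁ = (1/2) - (-3/4)/(-9) = 5/12.
g(5/12) = -1/48, g'(5/12) = -17/2, so x₂ = (5/12) - (-1/48)/(-17/2) = 169/408.
g(169/408) = -1/55488, g'(169/408) = -577/68, so x₃ = (169/408) - (-1/55488)/(-577/68) = 195025/470832.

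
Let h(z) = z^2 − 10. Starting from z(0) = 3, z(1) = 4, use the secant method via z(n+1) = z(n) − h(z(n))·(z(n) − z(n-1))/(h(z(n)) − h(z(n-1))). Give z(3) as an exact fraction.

79/25

h(3) = −1, h(4) = 6. z(2) = 4 − 6·(4 − 3)/(6 − (−1)) = 22/7.
h(4) = 6, h(22/7) = −6/49. z(3) = (22/7) − (−6/49)·((22/7) − 4)/((−6/49) − 6) = 79/25.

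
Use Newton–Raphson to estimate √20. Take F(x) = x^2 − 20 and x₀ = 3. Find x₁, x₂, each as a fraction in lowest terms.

F'(x) = 2x.
F(3) = −11, F'(3) = 6, so x₁ = 3 − (−11)/6 = 29/6.
F(29/6) = 121/36, F'(29/6) = 29/3, so x₂ = (29/6) − (121/36)/(29/3) = 1561/348.

x₁ = 29/6, x₂ = 1561/348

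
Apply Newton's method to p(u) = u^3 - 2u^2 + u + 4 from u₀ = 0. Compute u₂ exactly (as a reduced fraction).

p'(u) = 3u^2 - 4u + 1.
p(0) = 4, p'(0) = 1, so u₁ = 0 - 4/1 = -4.
p(-4) = -96, p'(-4) = 65, so u₂ = (-4) - (-96)/65 = -164/65.

-164/65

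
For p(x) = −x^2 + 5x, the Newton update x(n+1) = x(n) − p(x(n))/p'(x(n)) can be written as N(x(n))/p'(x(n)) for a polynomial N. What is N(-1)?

−1

p'(x) = −2x + 5.
N(x) = x·p'(x) − p(x) = x·(−2x + 5) − (−x^2 + 5x) = −x^2.
N(-1) = −1.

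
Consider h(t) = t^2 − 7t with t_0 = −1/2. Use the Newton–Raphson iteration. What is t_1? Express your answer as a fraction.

−1/32

h'(t) = 2t − 7.
h(−1/2) = 15/4, h'(−1/2) = −8, so t_1 = (−1/2) − (15/4)/(−8) = −1/32.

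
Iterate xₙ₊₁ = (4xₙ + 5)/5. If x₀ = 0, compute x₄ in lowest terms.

x₁ = (4·0 + 5)/5 = 1.
x₂ = (4·1 + 5)/5 = 9/5.
x₃ = (4·(9/5) + 5)/5 = 61/25.
x₄ = (4·(61/25) + 5)/5 = 369/125.

369/125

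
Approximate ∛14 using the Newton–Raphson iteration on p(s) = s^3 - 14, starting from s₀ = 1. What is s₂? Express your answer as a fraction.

4285/1152

p'(s) = 3s^2.
p(1) = -13, p'(1) = 3, so s₁ = 1 - (-13)/3 = 16/3.
p(16/3) = 3718/27, p'(16/3) = 256/3, so s₂ = (16/3) - (3718/27)/(256/3) = 4285/1152.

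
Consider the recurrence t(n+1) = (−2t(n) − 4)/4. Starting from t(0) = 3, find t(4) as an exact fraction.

−7/16

t(1) = (−2·3 − 4)/4 = −5/2.
t(2) = (−2·(−5/2) − 4)/4 = 1/4.
t(3) = (−2·(1/4) − 4)/4 = −9/8.
t(4) = (−2·(−9/8) − 4)/4 = −7/16.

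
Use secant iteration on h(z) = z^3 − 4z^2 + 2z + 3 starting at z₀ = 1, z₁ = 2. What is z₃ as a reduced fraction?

37/23

h(1) = 2, h(2) = −1. z₂ = 2 − (−1)·(2 − 1)/((−1) − 2) = 5/3.
h(2) = −1, h(5/3) = −4/27. z₃ = (5/3) − (−4/27)·((5/3) − 2)/((−4/27) − (−1)) = 37/23.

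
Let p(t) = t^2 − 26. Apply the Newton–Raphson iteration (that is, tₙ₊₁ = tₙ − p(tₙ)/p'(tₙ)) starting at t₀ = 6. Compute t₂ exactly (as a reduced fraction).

1897/372

p'(t) = 2t.
p(6) = 10, p'(6) = 12, so t₁ = 6 − 10/12 = 31/6.
p(31/6) = 25/36, p'(31/6) = 31/3, so t₂ = (31/6) − (25/36)/(31/3) = 1897/372.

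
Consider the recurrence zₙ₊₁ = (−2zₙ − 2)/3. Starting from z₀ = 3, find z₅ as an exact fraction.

z₁ = (−2·3 − 2)/3 = −8/3.
z₂ = (−2·(−8/3) − 2)/3 = 10/9.
z₃ = (−2·(10/9) − 2)/3 = −38/27.
z₄ = (−2·(−38/27) − 2)/3 = 22/81.
z₅ = (−2·(22/81) − 2)/3 = −206/243.

−206/243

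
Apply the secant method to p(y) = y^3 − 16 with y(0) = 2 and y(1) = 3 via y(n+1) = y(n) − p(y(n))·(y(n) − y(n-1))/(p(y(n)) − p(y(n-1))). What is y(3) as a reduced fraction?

19990/7987

p(2) = −8, p(3) = 11. y(2) = 3 − 11·(3 − 2)/(11 − (−8)) = 46/19.
p(3) = 11, p(46/19) = −12408/6859. y(3) = (46/19) − (−12408/6859)·((46/19) − 3)/((−12408/6859) − 11) = 19990/7987.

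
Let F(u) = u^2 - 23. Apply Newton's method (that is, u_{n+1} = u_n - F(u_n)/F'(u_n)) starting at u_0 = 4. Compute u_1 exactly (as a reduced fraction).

F'(u) = 2u.
F(4) = -7, F'(4) = 8, so u_1 = 4 - (-7)/8 = 39/8.

39/8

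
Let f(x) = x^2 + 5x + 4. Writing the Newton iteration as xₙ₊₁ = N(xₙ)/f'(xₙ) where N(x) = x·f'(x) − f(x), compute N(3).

5

f'(x) = 2x + 5.
N(x) = x·f'(x) − f(x) = x·(2x + 5) − (x^2 + 5x + 4) = x^2 − 4.
N(3) = 5.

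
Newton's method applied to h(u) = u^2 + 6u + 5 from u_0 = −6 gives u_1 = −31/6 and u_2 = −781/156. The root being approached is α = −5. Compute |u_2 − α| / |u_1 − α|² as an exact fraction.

3/13

u_1 − α = −31/6 − (−5) = −31/6 + 5 = −1/6, so |u_1 − α| = 1/6.
u_2 − α = −781/156 − (−5) = −781/156 + 5 = −1/156, so |u_2 − α| = 1/156.
|u_1 − α|² = 1/36.
Ratio = (1/156) / (1/36) = 3/13.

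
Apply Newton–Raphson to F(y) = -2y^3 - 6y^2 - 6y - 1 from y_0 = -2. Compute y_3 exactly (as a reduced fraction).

F'(y) = -6y^2 - 12y - 6.
F(-2) = 3, F'(-2) = -6, so y_1 = (-2) - 3/(-6) = -3/2.
F(-3/2) = 5/4, F'(-3/2) = -3/2, so y_2 = (-3/2) - (5/4)/(-3/2) = -2/3.
F(-2/3) = 25/27, F'(-2/3) = -2/3, so y_3 = (-2/3) - (25/27)/(-2/3) = 13/18.

13/18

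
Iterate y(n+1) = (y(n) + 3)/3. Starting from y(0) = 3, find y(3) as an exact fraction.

y(1) = (3 + 3)/3 = 2.
y(2) = (2 + 3)/3 = 5/3.
y(3) = ((5/3) + 3)/3 = 14/9.

14/9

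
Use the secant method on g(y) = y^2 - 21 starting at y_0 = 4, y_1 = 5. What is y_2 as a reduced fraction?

41/9

g(4) = -5, g(5) = 4. y_2 = 5 - 4·(5 - 4)/(4 - (-5)) = 41/9.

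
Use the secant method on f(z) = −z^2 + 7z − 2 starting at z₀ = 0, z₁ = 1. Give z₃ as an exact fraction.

5/17

f(0) = −2, f(1) = 4. z₂ = 1 − 4·(1 − 0)/(4 − (−2)) = 1/3.
f(1) = 4, f(1/3) = 2/9. z₃ = (1/3) − (2/9)·((1/3) − 1)/((2/9) − 4) = 5/17.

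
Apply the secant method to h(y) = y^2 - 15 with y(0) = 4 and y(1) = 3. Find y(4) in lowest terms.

h(4) = 1, h(3) = -6. y(2) = 3 - (-6)·(3 - 4)/((-6) - 1) = 27/7.
h(3) = -6, h(27/7) = -6/49. y(3) = (27/7) - (-6/49)·((27/7) - 3)/((-6/49) - (-6)) = 31/8.
h(27/7) = -6/49, h(31/8) = 1/64. y(4) = (31/8) - (1/64)·((31/8) - (27/7))/((1/64) - (-6/49)) = 1677/433.

1677/433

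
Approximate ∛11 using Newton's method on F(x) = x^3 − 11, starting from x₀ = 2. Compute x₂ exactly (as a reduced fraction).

1081/486

F'(x) = 3x^2.
F(2) = −3, F'(2) = 12, so x₁ = 2 − (−3)/12 = 9/4.
F(9/4) = 25/64, F'(9/4) = 243/16, so x₂ = (9/4) − (25/64)/(243/16) = 1081/486.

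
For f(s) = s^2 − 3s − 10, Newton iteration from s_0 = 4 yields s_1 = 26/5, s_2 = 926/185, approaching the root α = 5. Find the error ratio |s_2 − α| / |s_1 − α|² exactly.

5/37

s_1 − α = 26/5 − 5 = 1/5, so |s_1 − α| = 1/5.
s_2 − α = 926/185 − 5 = 1/185, so |s_2 − α| = 1/185.
|s_1 − α|² = 1/25.
Ratio = (1/185) / (1/25) = 5/37.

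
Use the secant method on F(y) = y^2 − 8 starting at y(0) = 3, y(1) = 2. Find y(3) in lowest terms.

17/6

F(3) = 1, F(2) = −4. y(2) = 2 − (−4)·(2 − 3)/((−4) − 1) = 14/5.
F(2) = −4, F(14/5) = −4/25. y(3) = (14/5) − (−4/25)·((14/5) − 2)/((−4/25) − (−4)) = 17/6.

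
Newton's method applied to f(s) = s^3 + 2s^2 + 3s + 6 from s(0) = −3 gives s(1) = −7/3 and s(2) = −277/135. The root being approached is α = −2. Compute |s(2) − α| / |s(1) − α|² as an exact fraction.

7/15

s(1) − α = −7/3 − (−2) = −7/3 + 2 = −1/3, so |s(1) − α| = 1/3.
s(2) − α = −277/135 − (−2) = −277/135 + 2 = −7/135, so |s(2) − α| = 7/135.
|s(1) − α|² = 1/9.
Ratio = (7/135) / (1/9) = 7/15.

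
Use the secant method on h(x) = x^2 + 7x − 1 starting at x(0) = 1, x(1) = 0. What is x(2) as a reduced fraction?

1/8

h(1) = 7, h(0) = −1. x(2) = 0 − (−1)·(0 − 1)/((−1) − 7) = 1/8.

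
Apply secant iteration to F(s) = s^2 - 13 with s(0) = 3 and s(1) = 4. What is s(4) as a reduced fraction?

F(3) = -4, F(4) = 3. s(2) = 4 - 3·(4 - 3)/(3 - (-4)) = 25/7.
F(4) = 3, F(25/7) = -12/49. s(3) = (25/7) - (-12/49)·((25/7) - 4)/((-12/49) - 3) = 191/53.
F(25/7) = -12/49, F(191/53) = -36/2809. s(4) = (191/53) - (-36/2809)·((191/53) - (25/7))/((-36/2809) - (-12/49)) = 4799/1331.

4799/1331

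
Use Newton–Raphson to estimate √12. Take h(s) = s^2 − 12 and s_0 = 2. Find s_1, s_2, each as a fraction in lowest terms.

s_1 = 4, s_2 = 7/2

h'(s) = 2s.
h(2) = −8, h'(2) = 4, so s_1 = 2 − (−8)/4 = 4.
h(4) = 4, h'(4) = 8, so s_2 = 4 − 4/8 = 7/2.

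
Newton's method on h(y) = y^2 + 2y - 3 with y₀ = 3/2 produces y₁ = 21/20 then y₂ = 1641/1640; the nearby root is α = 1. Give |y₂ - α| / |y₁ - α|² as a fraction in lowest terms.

10/41

y₁ - α = 21/20 - 1 = 1/20, so |y₁ - α| = 1/20.
y₂ - α = 1641/1640 - 1 = 1/1640, so |y₂ - α| = 1/1640.
|y₁ - α|² = 1/400.
Ratio = (1/1640) / (1/400) = 10/41.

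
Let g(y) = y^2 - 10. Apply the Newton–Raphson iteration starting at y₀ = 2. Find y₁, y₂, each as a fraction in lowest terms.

g'(y) = 2y.
g(2) = -6, g'(2) = 4, so y₁ = 2 - (-6)/4 = 7/2.
g(7/2) = 9/4, g'(7/2) = 7, so y₂ = (7/2) - (9/4)/7 = 89/28.

y₁ = 7/2, y₂ = 89/28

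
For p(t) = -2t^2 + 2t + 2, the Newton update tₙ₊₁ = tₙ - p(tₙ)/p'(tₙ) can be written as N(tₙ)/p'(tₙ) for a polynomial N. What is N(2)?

p'(t) = -4t + 2.
N(t) = t·p'(t) - p(t) = t·(-4t + 2) - (-2t^2 + 2t + 2) = -2t^2 - 2.
N(2) = -10.

-10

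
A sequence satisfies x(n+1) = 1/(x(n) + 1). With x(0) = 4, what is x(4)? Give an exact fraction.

x(1) = 1/(4 + 1) = 1/5.
x(2) = 1/(1/5 + 1) = 5/6.
x(3) = 1/(5/6 + 1) = 6/11.
x(4) = 1/(6/11 + 1) = 11/17.

11/17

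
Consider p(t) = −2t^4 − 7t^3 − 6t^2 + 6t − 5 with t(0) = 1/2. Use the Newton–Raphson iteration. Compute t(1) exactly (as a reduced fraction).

p'(t) = −8t^3 − 21t^2 − 12t + 6.
p(1/2) = −9/2, p'(1/2) = −25/4, so t(1) = (1/2) − (−9/2)/(−25/4) = −11/50.

−11/50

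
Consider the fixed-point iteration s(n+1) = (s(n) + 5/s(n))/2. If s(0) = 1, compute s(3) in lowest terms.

s(1) = (1 + 5/1)/2 = 3.
s(2) = (3 + 5/3)/2 = 7/3.
s(3) = (7/3 + 5/(7/3))/2 = 47/21.

47/21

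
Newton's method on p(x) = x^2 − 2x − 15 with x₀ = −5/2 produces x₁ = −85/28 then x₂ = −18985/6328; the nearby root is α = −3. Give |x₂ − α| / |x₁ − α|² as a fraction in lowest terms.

14/113

x₁ − α = −85/28 − (−3) = −85/28 + 3 = −1/28, so |x₁ − α| = 1/28.
x₂ − α = −18985/6328 − (−3) = −18985/6328 + 3 = −1/6328, so |x₂ − α| = 1/6328.
|x₁ − α|² = 1/784.
Ratio = (1/6328) / (1/784) = 14/113.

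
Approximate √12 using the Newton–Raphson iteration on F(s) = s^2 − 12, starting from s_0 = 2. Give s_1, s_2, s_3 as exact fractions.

F'(s) = 2s.
F(2) = −8, F'(2) = 4, so s_1 = 2 − (−8)/4 = 4.
F(4) = 4, F'(4) = 8, so s_2 = 4 − 4/8 = 7/2.
F(7/2) = 1/4, F'(7/2) = 7, so s_3 = (7/2) − (1/4)/7 = 97/28.

s_1 = 4, s_2 = 7/2, s_3 = 97/28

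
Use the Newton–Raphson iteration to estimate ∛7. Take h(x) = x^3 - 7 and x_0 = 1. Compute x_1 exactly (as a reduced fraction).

3

h'(x) = 3x^2.
h(1) = -6, h'(1) = 3, so x_1 = 1 - (-6)/3 = 3.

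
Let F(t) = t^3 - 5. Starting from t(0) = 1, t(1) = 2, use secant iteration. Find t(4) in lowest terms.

F(1) = -4, F(2) = 3. t(2) = 2 - 3·(2 - 1)/(3 - (-4)) = 11/7.
F(2) = 3, F(11/7) = -384/343. t(3) = (11/7) - (-384/343)·((11/7) - 2)/((-384/343) - 3) = 265/157.
F(11/7) = -384/343, F(265/157) = -739840/3869893. t(4) = (265/157) - (-739840/3869893)·((265/157) - (11/7))/((-739840/3869893) - (-384/343)) = 16480535/9627139.

16480535/9627139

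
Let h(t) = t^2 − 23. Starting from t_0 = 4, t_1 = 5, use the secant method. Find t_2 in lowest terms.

43/9

h(4) = −7, h(5) = 2. t_2 = 5 − 2·(5 − 4)/(2 − (−7)) = 43/9.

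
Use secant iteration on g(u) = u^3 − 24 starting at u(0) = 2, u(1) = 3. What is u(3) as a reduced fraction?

g(2) = −16, g(3) = 3. u(2) = 3 − 3·(3 − 2)/(3 − (−16)) = 54/19.
g(3) = 3, g(54/19) = −7152/6859. u(3) = (54/19) − (−7152/6859)·((54/19) − 3)/((−7152/6859) − 3) = 8882/3081.

8882/3081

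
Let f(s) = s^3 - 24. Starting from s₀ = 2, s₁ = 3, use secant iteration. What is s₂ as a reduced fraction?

54/19

f(2) = -16, f(3) = 3. s₂ = 3 - 3·(3 - 2)/(3 - (-16)) = 54/19.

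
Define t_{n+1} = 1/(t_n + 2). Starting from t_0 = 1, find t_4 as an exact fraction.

17/41

t_1 = 1/(1 + 2) = 1/3.
t_2 = 1/(1/3 + 2) = 3/7.
t_3 = 1/(3/7 + 2) = 7/17.
t_4 = 1/(7/17 + 2) = 17/41.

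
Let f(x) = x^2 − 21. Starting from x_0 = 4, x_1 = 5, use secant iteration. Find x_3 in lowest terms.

197/43

f(4) = −5, f(5) = 4. x_2 = 5 − 4·(5 − 4)/(4 − (−5)) = 41/9.
f(5) = 4, f(41/9) = −20/81. x_3 = (41/9) − (−20/81)·((41/9) − 5)/((−20/81) − 4) = 197/43.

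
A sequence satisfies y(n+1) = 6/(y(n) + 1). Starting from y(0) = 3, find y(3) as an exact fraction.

y(1) = 6/(3 + 1) = 3/2.
y(2) = 6/(3/2 + 1) = 12/5.
y(3) = 6/(12/5 + 1) = 30/17.

30/17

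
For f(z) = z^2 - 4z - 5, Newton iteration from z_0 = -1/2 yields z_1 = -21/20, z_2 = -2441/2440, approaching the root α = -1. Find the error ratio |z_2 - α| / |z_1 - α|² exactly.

z_1 - α = -21/20 - (-1) = -21/20 + 1 = -1/20, so |z_1 - α| = 1/20.
z_2 - α = -2441/2440 - (-1) = -2441/2440 + 1 = -1/2440, so |z_2 - α| = 1/2440.
|z_1 - α|² = 1/400.
Ratio = (1/2440) / (1/400) = 10/61.

10/61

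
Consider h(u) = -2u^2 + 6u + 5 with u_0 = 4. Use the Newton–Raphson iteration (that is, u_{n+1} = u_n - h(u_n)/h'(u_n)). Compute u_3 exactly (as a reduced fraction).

h'(u) = -4u + 6.
h(4) = -3, h'(4) = -10, so u_1 = 4 - (-3)/(-10) = 37/10.
h(37/10) = -9/50, h'(37/10) = -44/5, so u_2 = (37/10) - (-9/50)/(-44/5) = 1619/440.
h(1619/440) = -81/96800, h'(1619/440) = -959/110, so u_3 = (1619/440) - (-81/96800)/(-959/110) = 3105161/843920.

3105161/843920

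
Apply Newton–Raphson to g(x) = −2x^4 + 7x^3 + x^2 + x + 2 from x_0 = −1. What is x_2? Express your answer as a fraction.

g'(x) = −8x^3 + 21x^2 + 2x + 1.
g(−1) = −7, g'(−1) = 28, so x_1 = (−1) − (−7)/28 = −3/4.
g(−3/4) = −227/128, g'(−3/4) = 235/16, so x_2 = (−3/4) − (−227/128)/(235/16) = −1183/1880.

−1183/1880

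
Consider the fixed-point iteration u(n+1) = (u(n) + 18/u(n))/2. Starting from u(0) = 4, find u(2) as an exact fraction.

577/136

u(1) = (4 + 18/4)/2 = 17/4.
u(2) = (17/4 + 18/(17/4))/2 = 577/136.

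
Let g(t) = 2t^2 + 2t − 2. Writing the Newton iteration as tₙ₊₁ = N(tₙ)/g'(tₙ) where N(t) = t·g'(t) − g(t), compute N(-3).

g'(t) = 4t + 2.
N(t) = t·g'(t) − g(t) = t·(4t + 2) − (2t^2 + 2t − 2) = 2t^2 + 2.
N(-3) = 20.

20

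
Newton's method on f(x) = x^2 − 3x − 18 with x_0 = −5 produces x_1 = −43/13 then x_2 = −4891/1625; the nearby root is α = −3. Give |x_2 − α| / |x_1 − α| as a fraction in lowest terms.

4/125

x_1 − α = −43/13 − (−3) = −43/13 + 3 = −4/13, so |x_1 − α| = 4/13.
x_2 − α = −4891/1625 − (−3) = −4891/1625 + 3 = −16/1625, so |x_2 − α| = 16/1625.
Ratio = (16/1625) / (4/13) = 4/125.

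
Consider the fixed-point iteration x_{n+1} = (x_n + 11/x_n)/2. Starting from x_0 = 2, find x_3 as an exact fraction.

319201/96240

x_1 = (2 + 11/2)/2 = 15/4.
x_2 = (15/4 + 11/(15/4))/2 = 401/120.
x_3 = (401/120 + 11/(401/120))/2 = 319201/96240.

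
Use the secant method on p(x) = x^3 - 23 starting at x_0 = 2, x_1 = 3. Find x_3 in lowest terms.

p(2) = -15, p(3) = 4. x_2 = 3 - 4·(3 - 2)/(4 - (-15)) = 53/19.
p(3) = 4, p(53/19) = -8880/6859. x_3 = (53/19) - (-8880/6859)·((53/19) - 3)/((-8880/6859) - 4) = 25793/9079.

25793/9079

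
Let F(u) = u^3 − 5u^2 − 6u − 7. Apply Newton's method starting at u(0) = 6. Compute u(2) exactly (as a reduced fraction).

30874/5013

F'(u) = 3u^2 − 10u − 6.
F(6) = −7, F'(6) = 42, so u(1) = 6 − (−7)/42 = 37/6.
F(37/6) = 79/216, F'(37/6) = 557/12, so u(2) = (37/6) − (79/216)/(557/12) = 30874/5013.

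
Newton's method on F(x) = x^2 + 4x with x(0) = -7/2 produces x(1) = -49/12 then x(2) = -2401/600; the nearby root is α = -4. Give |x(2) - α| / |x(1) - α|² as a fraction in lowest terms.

6/25

x(1) - α = -49/12 - (-4) = -49/12 + 4 = -1/12, so |x(1) - α| = 1/12.
x(2) - α = -2401/600 - (-4) = -2401/600 + 4 = -1/600, so |x(2) - α| = 1/600.
|x(1) - α|² = 1/144.
Ratio = (1/600) / (1/144) = 6/25.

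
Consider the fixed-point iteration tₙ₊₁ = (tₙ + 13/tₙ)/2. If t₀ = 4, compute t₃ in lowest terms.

5597777/1552544

t₁ = (4 + 13/4)/2 = 29/8.
t₂ = (29/8 + 13/(29/8))/2 = 1673/464.
t₃ = (1673/464 + 13/(1673/464))/2 = 5597777/1552544.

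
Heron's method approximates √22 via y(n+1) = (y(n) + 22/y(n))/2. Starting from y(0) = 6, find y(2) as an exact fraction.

1633/348

y(1) = (6 + 22/6)/2 = 29/6.
y(2) = (29/6 + 22/(29/6))/2 = 1633/348.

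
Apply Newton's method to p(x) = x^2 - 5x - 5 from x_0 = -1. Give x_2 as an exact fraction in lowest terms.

-281/329

p'(x) = 2x - 5.
p(-1) = 1, p'(-1) = -7, so x_1 = (-1) - 1/(-7) = -6/7.
p(-6/7) = 1/49, p'(-6/7) = -47/7, so x_2 = (-6/7) - (1/49)/(-47/7) = -281/329.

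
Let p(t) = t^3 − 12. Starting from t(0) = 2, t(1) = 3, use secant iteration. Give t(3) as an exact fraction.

p(2) = −4, p(3) = 15. t(2) = 3 − 15·(3 − 2)/(15 − (−4)) = 42/19.
p(3) = 15, p(42/19) = −8220/6859. t(3) = (42/19) − (−8220/6859)·((42/19) − 3)/((−8220/6859) − 15) = 5602/2469.

5602/2469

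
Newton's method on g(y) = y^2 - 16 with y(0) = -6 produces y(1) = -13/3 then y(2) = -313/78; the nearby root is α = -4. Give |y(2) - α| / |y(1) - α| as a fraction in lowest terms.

1/26

y(1) - α = -13/3 - (-4) = -13/3 + 4 = -1/3, so |y(1) - α| = 1/3.
y(2) - α = -313/78 - (-4) = -313/78 + 4 = -1/78, so |y(2) - α| = 1/78.
Ratio = (1/78) / (1/3) = 1/26.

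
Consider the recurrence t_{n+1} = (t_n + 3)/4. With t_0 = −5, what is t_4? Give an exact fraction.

125/128

t_1 = ((−5) + 3)/4 = −1/2.
t_2 = ((−1/2) + 3)/4 = 5/8.
t_3 = ((5/8) + 3)/4 = 29/32.
t_4 = ((29/32) + 3)/4 = 125/128.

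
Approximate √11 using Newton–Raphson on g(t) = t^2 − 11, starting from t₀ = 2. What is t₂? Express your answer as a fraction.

401/120

g'(t) = 2t.
g(2) = −7, g'(2) = 4, so t₁ = 2 − (−7)/4 = 15/4.
g(15/4) = 49/16, g'(15/4) = 15/2, so t₂ = (15/4) − (49/16)/(15/2) = 401/120.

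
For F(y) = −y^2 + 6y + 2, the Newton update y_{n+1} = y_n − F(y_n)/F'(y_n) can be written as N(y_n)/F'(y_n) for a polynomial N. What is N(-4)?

−18

F'(y) = −2y + 6.
N(y) = y·F'(y) − F(y) = y·(−2y + 6) − (−y^2 + 6y + 2) = −y^2 − 2.
N(-4) = −18.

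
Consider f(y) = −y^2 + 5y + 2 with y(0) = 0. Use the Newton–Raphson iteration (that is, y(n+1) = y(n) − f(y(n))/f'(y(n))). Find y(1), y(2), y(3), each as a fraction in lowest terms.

y(1) = −2/5, y(2) = −54/145, y(3) = −44966/120785

f'(y) = −2y + 5.
f(0) = 2, f'(0) = 5, so y(1) = 0 − 2/5 = −2/5.
f(−2/5) = −4/25, f'(−2/5) = 29/5, so y(2) = (−2/5) − (−4/25)/(29/5) = −54/145.
f(−54/145) = −16/21025, f'(−54/145) = 833/145, so y(3) = (−54/145) − (−16/21025)/(833/145) = −44966/120785.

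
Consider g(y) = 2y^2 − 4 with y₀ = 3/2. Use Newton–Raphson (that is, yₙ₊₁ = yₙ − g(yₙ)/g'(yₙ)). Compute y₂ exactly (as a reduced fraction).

577/408

g'(y) = 4y.
g(3/2) = 1/2, g'(3/2) = 6, so y₁ = (3/2) − (1/2)/6 = 17/12.
g(17/12) = 1/72, g'(17/12) = 17/3, so y₂ = (17/12) − (1/72)/(17/3) = 577/408.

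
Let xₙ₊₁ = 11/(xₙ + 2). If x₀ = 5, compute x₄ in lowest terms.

1397/529

x₁ = 11/(5 + 2) = 11/7.
x₂ = 11/(11/7 + 2) = 77/25.
x₃ = 11/(77/25 + 2) = 275/127.
x₄ = 11/(275/127 + 2) = 1397/529.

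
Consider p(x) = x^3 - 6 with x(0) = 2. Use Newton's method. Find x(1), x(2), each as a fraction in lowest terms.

x(1) = 11/6, x(2) = 1979/1089

p'(x) = 3x^2.
p(2) = 2, p'(2) = 12, so x(1) = 2 - 2/12 = 11/6.
p(11/6) = 35/216, p'(11/6) = 121/12, so x(2) = (11/6) - (35/216)/(121/12) = 1979/1089.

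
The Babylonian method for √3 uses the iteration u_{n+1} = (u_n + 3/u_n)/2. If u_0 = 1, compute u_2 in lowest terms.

7/4

u_1 = (1 + 3/1)/2 = 2.
u_2 = (2 + 3/2)/2 = 7/4.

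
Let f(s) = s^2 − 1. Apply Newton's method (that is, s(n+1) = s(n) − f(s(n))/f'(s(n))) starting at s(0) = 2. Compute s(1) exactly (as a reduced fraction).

5/4

f'(s) = 2s.
f(2) = 3, f'(2) = 4, so s(1) = 2 − 3/4 = 5/4.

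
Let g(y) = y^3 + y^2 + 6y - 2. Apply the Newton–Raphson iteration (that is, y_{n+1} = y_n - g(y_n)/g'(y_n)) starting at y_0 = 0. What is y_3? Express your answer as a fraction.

g'(y) = 3y^2 + 2y + 6.
g(0) = -2, g'(0) = 6, so y_1 = 0 - (-2)/6 = 1/3.
g(1/3) = 4/27, g'(1/3) = 7, so y_2 = (1/3) - (4/27)/7 = 59/189.
g(59/189) = 5984/6751269, g'(59/189) = 82357/11907, so y_3 = (59/189) - (5984/6751269)/(82357/11907) = 1324655/4245129.

1324655/4245129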